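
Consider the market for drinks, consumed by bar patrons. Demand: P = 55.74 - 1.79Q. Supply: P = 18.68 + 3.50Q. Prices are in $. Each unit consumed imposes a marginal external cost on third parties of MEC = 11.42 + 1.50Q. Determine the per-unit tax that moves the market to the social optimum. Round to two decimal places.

Social marginal benefit = demand − MEC = 44.32 - 3.29Q.
Set SMB = MC: 44.32 - 3.29Q = 18.68 + 3.50Q → Q* = 3.7761.
The Pigouvian tax equals MEC at Q*: 11.42 + 1.50×3.7761 = 17.0842.

tax = $17.08 per unit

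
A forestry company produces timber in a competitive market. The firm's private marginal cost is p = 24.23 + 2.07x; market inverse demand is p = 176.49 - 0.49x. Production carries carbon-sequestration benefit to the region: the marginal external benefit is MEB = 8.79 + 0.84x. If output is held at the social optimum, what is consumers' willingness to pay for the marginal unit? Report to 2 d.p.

P = 130.61

Social marginal cost = private MC − MEB = 15.44 + 1.23x.
Set SMC = demand: 15.44 + 1.23x = 176.49 - 0.49x → x* = 93.6337.
Consumer price on the demand curve at x*: 176.49 − 0.49×93.6337 = 130.6095.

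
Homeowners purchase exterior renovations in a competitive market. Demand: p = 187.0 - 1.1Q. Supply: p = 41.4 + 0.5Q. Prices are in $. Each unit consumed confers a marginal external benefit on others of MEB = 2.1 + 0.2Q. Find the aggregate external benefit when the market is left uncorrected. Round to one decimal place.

Market equilibrium (private): 41.4 + 0.5Q = 187.0 - 1.1Q → Q_m = 91.0000.
Total external benefit = ∫₀^{Q_m} (2.1 + 0.2Q) dQ = 2.1×91.0000 + ½×0.2×91.0000² = 1019.2000.

$1019.2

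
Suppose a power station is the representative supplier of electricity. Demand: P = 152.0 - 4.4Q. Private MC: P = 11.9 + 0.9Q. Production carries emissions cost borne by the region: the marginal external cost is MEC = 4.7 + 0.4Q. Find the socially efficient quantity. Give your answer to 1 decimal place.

Q* = 23.8

Social marginal cost = private MC + MEC = 16.6 + 1.3Q.
Set SMC = demand: 16.6 + 1.3Q = 152.0 - 4.4Q → Q* = 23.7544.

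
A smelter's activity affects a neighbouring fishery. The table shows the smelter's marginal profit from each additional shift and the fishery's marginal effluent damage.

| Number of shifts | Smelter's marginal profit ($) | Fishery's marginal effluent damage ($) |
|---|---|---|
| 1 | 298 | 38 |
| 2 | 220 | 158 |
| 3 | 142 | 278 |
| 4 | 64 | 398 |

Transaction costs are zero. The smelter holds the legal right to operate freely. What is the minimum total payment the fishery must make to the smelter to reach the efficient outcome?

$206

Left alone the smelter would choose level 4 (marginal profit stays positive).
Efficient level: k* = 2 (marginal profit ≥ marginal effluent damage through 2).
The fishery must at least cover the smelter's forgone profit from cutting 4→2: 142 + 64 = 206.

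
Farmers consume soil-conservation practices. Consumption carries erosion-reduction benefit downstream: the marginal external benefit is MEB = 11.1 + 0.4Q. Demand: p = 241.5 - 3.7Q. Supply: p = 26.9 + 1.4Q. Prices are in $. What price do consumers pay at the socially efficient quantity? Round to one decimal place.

P = $63.8

Social marginal benefit = demand + MEB = 252.6 - 3.3Q.
Set SMB = MC: 252.6 - 3.3Q = 26.9 + 1.4Q → Q* = 48.0213.
Consumer price on the demand curve at Q*: 241.5 − 3.7×48.0213 = 63.8212.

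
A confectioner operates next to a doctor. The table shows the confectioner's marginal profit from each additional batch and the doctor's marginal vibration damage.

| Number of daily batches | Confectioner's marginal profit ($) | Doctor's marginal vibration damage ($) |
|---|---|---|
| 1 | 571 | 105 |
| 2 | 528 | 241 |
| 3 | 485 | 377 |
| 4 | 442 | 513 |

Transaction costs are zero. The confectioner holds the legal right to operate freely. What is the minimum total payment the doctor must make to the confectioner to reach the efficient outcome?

Left alone the confectioner would choose level 4 (marginal profit stays positive).
Efficient level: k* = 3 (marginal profit ≥ marginal vibration damage through 3).
The doctor must at least cover the confectioner's forgone profit from cutting 4→3: 442 = 442.

$442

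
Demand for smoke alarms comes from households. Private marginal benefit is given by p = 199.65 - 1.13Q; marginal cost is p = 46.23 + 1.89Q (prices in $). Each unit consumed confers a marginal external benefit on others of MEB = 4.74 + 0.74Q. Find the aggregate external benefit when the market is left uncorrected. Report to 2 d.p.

Market equilibrium (private): 46.23 + 1.89Q = 199.65 - 1.13Q → Q_m = 50.8013.
Total external benefit = ∫₀^{Q_m} (4.74 + 0.74Q) dQ = 4.74×50.8013 + ½×0.74×50.8013² = 1195.6838.

$1195.68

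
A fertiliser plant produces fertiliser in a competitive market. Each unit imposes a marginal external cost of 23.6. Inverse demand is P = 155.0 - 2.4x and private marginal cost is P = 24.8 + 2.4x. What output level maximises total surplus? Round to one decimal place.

x* = 22.2

Social marginal cost = private MC + MEC = 48.4 + 2.4x.
Set SMC = demand: 48.4 + 2.4x = 155.0 - 2.4x → x* = 22.2083.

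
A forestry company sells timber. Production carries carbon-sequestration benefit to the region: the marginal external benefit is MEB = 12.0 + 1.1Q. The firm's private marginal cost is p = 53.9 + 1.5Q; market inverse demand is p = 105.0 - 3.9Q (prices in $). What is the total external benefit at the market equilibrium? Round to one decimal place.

Market equilibrium (private): 53.9 + 1.5Q = 105.0 - 3.9Q → Q_m = 9.4630.
Total external benefit = ∫₀^{Q_m} (12.0 + 1.1Q) dQ = 12.0×9.4630 + ½×1.1×9.4630² = 162.8076.

$162.8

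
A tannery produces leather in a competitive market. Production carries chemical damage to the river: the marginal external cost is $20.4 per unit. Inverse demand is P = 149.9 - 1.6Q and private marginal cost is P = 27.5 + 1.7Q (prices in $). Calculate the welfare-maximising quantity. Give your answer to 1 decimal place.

Social marginal cost = private MC + MEC = 47.9 + 1.7Q.
Set SMC = demand: 47.9 + 1.7Q = 149.9 - 1.6Q → Q* = 30.9091.

Q* = 30.9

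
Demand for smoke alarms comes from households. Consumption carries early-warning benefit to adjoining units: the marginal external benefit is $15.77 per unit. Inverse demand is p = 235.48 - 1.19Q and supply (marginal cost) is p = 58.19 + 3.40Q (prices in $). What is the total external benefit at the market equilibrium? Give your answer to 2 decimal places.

Market equilibrium (private): 58.19 + 3.40Q = 235.48 - 1.19Q → Q_m = 38.6253.
Total external benefit = MEB × Q_m = 15.77 × 38.6253 = 609.1210.

$609.12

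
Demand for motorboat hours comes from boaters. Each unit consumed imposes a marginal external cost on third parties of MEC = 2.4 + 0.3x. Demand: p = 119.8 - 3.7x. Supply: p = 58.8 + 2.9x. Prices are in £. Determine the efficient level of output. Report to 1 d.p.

x* = 8.5

Social marginal benefit = demand − MEC = 117.4 - 4.0x.
Set SMB = MC: 117.4 - 4.0x = 58.8 + 2.9x → x* = 8.4928.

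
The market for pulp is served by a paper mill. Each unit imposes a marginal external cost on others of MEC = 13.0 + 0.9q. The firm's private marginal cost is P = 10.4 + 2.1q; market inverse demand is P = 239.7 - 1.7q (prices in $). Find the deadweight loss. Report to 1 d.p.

DWL = $482.0

Market equilibrium (private): 10.4 + 2.1q = 239.7 - 1.7q → q_m = 60.3421.
Social marginal cost = private MC + MEC = 23.4 + 3.0q.
Set SMC = demand: 23.4 + 3.0q = 239.7 - 1.7q → q* = 46.0213.
Between q* and q_m the wedge SMC − demand runs linearly from 0 to MEC(q_m), so the loss is a triangle.
DWL = ½ × 14.3208 × 67.3079 = 481.9515.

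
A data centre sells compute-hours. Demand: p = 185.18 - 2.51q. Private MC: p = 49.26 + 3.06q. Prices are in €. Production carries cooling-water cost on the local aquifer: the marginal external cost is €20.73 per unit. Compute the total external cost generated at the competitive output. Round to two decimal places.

€505.86

Market equilibrium (private): 49.26 + 3.06q = 185.18 - 2.51q → q_m = 24.4022.
Total external cost = MEC × q_m = 20.73 × 24.4022 = 505.8576.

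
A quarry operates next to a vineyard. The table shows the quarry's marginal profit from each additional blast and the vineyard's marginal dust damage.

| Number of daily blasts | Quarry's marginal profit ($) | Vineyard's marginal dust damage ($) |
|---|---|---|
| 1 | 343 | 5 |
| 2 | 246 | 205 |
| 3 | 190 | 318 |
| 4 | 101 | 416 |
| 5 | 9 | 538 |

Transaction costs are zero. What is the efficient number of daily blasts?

Bargaining reaches the level where marginal profit last exceeds marginal dust damage.
That holds through level 2 (246 ≥ 205) but not at 3 (190 < 318).

2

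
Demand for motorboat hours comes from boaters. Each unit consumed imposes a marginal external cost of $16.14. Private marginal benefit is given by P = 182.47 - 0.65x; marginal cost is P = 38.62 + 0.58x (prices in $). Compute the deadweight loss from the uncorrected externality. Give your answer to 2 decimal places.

DWL = $105.89

Market equilibrium (private): 38.62 + 0.58x = 182.47 - 0.65x → x_m = 116.9512.
Social marginal benefit = demand − MEC = 166.33 - 0.65x.
Set SMB = MC: 166.33 - 0.65x = 38.62 + 0.58x → x* = 103.8293.
The loss is the area between SMB and MC from x* to x_m; with linear curves that's a triangle of height MEC(x_m).
DWL = ½ × 13.1219 × 16.1400 = 105.8937.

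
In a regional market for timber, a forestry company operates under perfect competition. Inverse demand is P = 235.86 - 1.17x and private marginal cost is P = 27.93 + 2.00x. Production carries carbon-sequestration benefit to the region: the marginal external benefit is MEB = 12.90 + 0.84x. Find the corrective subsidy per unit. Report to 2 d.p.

Social marginal cost = private MC − MEB = 15.03 + 1.16x.
Set SMC = demand: 15.03 + 1.16x = 235.86 - 1.17x → x* = 94.7768.
The Pigouvian subsidy equals MEB at x*: 12.90 + 0.84×94.7768 = 92.5125.

subsidy = 92.51 per unit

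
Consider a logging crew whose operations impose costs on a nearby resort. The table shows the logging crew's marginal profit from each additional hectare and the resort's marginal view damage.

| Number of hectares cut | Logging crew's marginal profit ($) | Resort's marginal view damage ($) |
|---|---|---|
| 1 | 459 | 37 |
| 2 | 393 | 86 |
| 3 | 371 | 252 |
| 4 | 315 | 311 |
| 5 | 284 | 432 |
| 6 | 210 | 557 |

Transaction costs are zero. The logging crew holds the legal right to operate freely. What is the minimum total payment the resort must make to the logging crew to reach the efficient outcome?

$494

Left alone the logging crew would choose level 6 (marginal profit stays positive).
Efficient level: k* = 4 (marginal profit ≥ marginal view damage through 4).
The resort must at least cover the logging crew's forgone profit from cutting 6→4: 284 + 210 = 494.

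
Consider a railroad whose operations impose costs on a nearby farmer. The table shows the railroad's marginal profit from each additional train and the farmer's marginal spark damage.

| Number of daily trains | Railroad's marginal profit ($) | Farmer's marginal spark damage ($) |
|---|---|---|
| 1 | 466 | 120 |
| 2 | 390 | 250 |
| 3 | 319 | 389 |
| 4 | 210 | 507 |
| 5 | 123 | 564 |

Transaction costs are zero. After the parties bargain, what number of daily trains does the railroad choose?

2

Bargaining reaches the level where marginal profit last exceeds marginal spark damage.
That holds through level 2 (390 ≥ 250) but not at 3 (319 < 389).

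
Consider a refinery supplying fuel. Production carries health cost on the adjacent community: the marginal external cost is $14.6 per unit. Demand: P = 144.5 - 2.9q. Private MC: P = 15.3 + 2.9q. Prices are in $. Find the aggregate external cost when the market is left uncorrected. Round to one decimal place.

$325.2

Market equilibrium (private): 15.3 + 2.9q = 144.5 - 2.9q → q_m = 22.2759.
Total external cost = MEC × q_m = 14.6 × 22.2759 = 325.2281.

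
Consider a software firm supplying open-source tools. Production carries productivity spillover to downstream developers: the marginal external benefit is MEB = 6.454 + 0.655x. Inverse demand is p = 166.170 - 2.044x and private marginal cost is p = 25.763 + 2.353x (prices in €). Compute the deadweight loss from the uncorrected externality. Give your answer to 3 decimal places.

Market equilibrium (private): 25.763 + 2.353x = 166.170 - 2.044x → x_m = 31.9325.
Social marginal cost = private MC − MEB = 19.309 + 1.698x.
Set SMC = demand: 19.309 + 1.698x = 166.170 - 2.044x → x* = 39.2467.
Between x* and x_m the wedge demand − SMC runs linearly from 0 to MEB(x_m), so the loss is a triangle.
DWL = ½ × 7.3142 × 27.3698 = 100.0941.

DWL = €100.094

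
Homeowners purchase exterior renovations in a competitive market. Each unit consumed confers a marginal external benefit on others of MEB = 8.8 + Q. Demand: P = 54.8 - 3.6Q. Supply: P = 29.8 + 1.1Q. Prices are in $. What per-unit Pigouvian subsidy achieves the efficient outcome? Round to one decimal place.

subsidy = $17.9 per unit

Social marginal benefit = demand + MEB = 63.6 - 2.6Q.
Set SMB = MC: 63.6 - 2.6Q = 29.8 + 1.1Q → Q* = 9.1351.
The Pigouvian subsidy equals MEB at Q*: 8.8 + 1.0×9.1351 = 17.9351.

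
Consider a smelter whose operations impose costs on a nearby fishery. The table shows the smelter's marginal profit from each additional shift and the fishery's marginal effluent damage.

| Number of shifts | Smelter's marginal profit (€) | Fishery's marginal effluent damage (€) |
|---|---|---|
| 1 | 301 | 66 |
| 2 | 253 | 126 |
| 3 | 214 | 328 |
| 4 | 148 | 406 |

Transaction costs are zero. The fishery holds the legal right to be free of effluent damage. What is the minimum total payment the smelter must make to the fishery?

Efficient level: marginal profit ≥ marginal effluent damage through level 2, so k* = 2.
With the fishery holding the right, the smelter must at least compensate total damage at k*: 66 + 126 = 192.

€192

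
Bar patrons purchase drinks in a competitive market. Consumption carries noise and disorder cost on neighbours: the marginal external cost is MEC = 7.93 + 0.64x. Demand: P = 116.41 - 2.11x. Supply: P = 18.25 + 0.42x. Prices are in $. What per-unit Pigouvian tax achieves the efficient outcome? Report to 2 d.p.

Social marginal benefit = demand − MEC = 108.48 - 2.75x.
Set SMB = MC: 108.48 - 2.75x = 18.25 + 0.42x → x* = 28.4637.
The Pigouvian tax equals MEC at x*: 7.93 + 0.64×28.4637 = 26.1468.

tax = $26.15 per unit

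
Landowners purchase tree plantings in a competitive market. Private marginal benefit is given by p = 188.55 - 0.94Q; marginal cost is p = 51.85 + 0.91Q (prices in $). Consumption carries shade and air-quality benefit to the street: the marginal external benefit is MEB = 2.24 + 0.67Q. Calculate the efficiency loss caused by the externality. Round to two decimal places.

DWL = $1134.67

Market equilibrium (private): 51.85 + 0.91Q = 188.55 - 0.94Q → Q_m = 73.8919.
Social marginal benefit = demand + MEB = 190.79 - 0.27Q.
Set SMB = MC: 190.79 - 0.27Q = 51.85 + 0.91Q → Q* = 117.7458.
Height of the DWL triangle at Q_m is SMB(Q_m) − MC(Q_m) = MEB(Q_m) = 51.7476.
DWL = ½ × 43.8539 × 51.7476 = 1134.6670.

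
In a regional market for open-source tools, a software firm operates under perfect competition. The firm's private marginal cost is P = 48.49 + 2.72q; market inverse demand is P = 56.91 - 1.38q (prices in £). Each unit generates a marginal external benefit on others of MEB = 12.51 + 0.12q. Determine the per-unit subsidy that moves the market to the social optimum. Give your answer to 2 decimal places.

subsidy = £13.14 per unit

Social marginal cost = private MC − MEB = 35.98 + 2.60q.
Set SMC = demand: 35.98 + 2.60q = 56.91 - 1.38q → q* = 5.2588.
The Pigouvian subsidy equals MEB at q*: 12.51 + 0.12×5.2588 = 13.1411.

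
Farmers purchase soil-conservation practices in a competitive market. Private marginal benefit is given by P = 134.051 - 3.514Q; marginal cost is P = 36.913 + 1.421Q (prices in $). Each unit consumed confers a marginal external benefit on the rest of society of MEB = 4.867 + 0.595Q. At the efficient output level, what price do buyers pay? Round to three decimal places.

P = $51.460

Social marginal benefit = demand + MEB = 138.918 - 2.919Q.
Set SMB = MC: 138.918 - 2.919Q = 36.913 + 1.421Q → Q* = 23.5035.
Consumer price on the demand curve at Q*: 134.051 − 3.514×23.5035 = 51.4597.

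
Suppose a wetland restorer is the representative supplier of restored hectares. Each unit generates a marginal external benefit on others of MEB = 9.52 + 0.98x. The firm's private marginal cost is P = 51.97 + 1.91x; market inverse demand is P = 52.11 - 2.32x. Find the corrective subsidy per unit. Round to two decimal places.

Social marginal cost = private MC − MEB = 42.45 + 0.93x.
Set SMC = demand: 42.45 + 0.93x = 52.11 - 2.32x → x* = 2.9723.
The Pigouvian subsidy equals MEB at x*: 9.52 + 0.98×2.9723 = 12.4329.

subsidy = 12.43 per unit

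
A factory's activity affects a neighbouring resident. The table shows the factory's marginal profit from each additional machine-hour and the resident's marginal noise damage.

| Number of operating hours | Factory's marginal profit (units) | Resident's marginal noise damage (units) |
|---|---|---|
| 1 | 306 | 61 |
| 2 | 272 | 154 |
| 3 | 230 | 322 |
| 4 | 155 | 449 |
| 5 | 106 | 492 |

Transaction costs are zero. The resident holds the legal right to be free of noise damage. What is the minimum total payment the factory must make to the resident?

Efficient level: marginal profit ≥ marginal noise damage through level 2, so k* = 2.
With the resident holding the right, the factory must at least compensate total damage at k*: 61 + 154 = 215.

215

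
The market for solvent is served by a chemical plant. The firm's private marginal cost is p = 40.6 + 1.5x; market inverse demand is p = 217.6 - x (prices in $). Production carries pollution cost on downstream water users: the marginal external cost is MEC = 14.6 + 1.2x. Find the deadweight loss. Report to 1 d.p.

Market equilibrium (private): 40.6 + 1.5x = 217.6 - x → x_m = 70.8000.
Social marginal cost = private MC + MEC = 55.2 + 2.7x.
Set SMC = demand: 55.2 + 2.7x = 217.6 - x → x* = 43.8919.
The welfare-loss triangle has base |x_m − x*| and height MEC(x_m) (the vertical gap between SMC and demand is zero at x* and MEC at x_m).
DWL = ½ × 26.9081 × 99.5600 = 1339.4852.

DWL = $1339.5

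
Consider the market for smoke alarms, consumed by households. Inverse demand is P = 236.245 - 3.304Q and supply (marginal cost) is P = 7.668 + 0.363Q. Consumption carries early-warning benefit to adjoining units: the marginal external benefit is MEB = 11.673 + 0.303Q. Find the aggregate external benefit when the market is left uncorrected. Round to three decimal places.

Market equilibrium (private): 7.668 + 0.363Q = 236.245 - 3.304Q → Q_m = 62.3335.
Total external benefit = ∫₀^{Q_m} (11.673 + 0.303Q) dQ = 11.673×62.3335 + ½×0.303×62.3335² = 1316.2669.

1316.267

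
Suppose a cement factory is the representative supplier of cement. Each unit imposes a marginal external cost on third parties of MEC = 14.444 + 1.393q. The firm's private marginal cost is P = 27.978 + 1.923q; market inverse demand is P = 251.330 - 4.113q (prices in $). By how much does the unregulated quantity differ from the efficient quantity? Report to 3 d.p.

Market equilibrium (private): 27.978 + 1.923q = 251.330 - 4.113q → q_m = 37.0033.
Social marginal cost = private MC + MEC = 42.422 + 3.316q.
Set SMC = demand: 42.422 + 3.316q = 251.330 - 4.113q → q* = 28.1206.
Gap = |37.0033 − 28.1206| = 8.8827.

8.883 units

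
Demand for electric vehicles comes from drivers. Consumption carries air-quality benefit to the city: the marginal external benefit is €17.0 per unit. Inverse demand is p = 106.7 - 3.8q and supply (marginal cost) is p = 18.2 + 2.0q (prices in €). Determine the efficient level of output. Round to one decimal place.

Social marginal benefit = demand + MEB = 123.7 - 3.8q.
Set SMB = MC: 123.7 - 3.8q = 18.2 + 2.0q → q* = 18.1897.

q* = 18.2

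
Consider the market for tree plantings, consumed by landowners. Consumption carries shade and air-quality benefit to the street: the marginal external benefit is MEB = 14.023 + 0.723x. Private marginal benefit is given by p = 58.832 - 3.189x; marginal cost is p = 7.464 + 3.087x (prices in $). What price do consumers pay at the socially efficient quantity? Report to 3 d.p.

P = $21.279

Social marginal benefit = demand + MEB = 72.855 - 2.466x.
Set SMB = MC: 72.855 - 2.466x = 7.464 + 3.087x → x* = 11.7758.
Consumer price on the demand curve at x*: 58.832 − 3.189×11.7758 = 21.2790.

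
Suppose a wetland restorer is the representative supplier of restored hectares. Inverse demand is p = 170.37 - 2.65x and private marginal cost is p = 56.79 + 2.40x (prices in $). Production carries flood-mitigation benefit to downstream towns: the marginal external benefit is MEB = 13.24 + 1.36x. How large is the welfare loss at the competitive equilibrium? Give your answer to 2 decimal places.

DWL = $260.28

Market equilibrium (private): 56.79 + 2.40x = 170.37 - 2.65x → x_m = 22.4911.
Social marginal cost = private MC − MEB = 43.55 + 1.04x.
Set SMC = demand: 43.55 + 1.04x = 170.37 - 2.65x → x* = 34.3686.
The welfare-loss triangle has base |x_m − x*| and height MEB(x_m) (the vertical gap between SMC and demand is zero at x* and MEB at x_m).
DWL = ½ × 11.8775 × 43.8279 = 260.2829.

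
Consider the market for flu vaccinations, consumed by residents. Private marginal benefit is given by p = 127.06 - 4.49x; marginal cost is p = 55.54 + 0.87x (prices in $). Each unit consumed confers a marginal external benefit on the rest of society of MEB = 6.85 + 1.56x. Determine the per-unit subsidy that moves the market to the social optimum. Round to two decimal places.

Social marginal benefit = demand + MEB = 133.91 - 2.93x.
Set SMB = MC: 133.91 - 2.93x = 55.54 + 0.87x → x* = 20.6237.
The Pigouvian subsidy equals MEB at x*: 6.85 + 1.56×20.6237 = 39.0230.

subsidy = $39.02 per unit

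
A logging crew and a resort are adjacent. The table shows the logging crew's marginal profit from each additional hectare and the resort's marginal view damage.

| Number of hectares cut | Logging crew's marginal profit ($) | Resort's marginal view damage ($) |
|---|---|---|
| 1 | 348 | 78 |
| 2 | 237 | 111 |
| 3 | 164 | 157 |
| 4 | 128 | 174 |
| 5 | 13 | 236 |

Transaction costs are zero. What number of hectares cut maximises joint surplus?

Bargaining reaches the level where marginal profit last exceeds marginal view damage.
That holds through level 3 (164 ≥ 157) but not at 4 (128 < 174).

3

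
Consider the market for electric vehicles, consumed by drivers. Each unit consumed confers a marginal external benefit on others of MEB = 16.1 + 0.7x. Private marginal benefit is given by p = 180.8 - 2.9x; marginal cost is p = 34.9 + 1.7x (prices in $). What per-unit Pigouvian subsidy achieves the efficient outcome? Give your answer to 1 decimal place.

subsidy = $45.2 per unit

Social marginal benefit = demand + MEB = 196.9 - 2.2x.
Set SMB = MC: 196.9 - 2.2x = 34.9 + 1.7x → x* = 41.5385.
The Pigouvian subsidy equals MEB at x*: 16.1 + 0.7×41.5385 = 45.1770.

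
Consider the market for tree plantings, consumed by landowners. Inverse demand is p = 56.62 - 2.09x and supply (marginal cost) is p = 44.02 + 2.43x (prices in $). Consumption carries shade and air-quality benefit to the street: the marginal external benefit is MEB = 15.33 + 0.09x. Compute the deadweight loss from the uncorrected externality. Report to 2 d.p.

Market equilibrium (private): 44.02 + 2.43x = 56.62 - 2.09x → x_m = 2.7876.
Social marginal benefit = demand + MEB = 71.95 - 2.00x.
Set SMB = MC: 71.95 - 2.00x = 44.02 + 2.43x → x* = 6.3047.
Between x* and x_m the wedge SMB − MC runs linearly from 0 to MEB(x_m), so the loss is a triangle.
DWL = ½ × 3.5171 × 15.5809 = 27.3998.

DWL = $27.40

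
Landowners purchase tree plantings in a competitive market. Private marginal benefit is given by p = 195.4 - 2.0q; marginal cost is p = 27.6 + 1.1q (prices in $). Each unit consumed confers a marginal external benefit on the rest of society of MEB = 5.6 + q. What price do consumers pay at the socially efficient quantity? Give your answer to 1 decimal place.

Social marginal benefit = demand + MEB = 201.0 - q.
Set SMB = MC: 201.0 - q = 27.6 + 1.1q → q* = 82.5714.
Consumer price on the demand curve at q*: 195.4 − 2.0×82.5714 = 30.2572.

P = $30.3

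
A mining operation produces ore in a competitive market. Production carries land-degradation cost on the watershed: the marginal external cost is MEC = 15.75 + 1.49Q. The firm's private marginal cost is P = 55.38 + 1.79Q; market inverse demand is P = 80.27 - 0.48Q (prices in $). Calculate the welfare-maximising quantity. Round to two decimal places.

Q* = 2.43

Social marginal cost = private MC + MEC = 71.13 + 3.28Q.
Set SMC = demand: 71.13 + 3.28Q = 80.27 - 0.48Q → Q* = 2.4309.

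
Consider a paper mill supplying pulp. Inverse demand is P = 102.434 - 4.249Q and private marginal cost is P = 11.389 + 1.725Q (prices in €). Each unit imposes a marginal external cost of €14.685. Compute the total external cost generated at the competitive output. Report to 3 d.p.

€223.802

Market equilibrium (private): 11.389 + 1.725Q = 102.434 - 4.249Q → Q_m = 15.2402.
Total external cost = MEC × Q_m = 14.685 × 15.2402 = 223.8023.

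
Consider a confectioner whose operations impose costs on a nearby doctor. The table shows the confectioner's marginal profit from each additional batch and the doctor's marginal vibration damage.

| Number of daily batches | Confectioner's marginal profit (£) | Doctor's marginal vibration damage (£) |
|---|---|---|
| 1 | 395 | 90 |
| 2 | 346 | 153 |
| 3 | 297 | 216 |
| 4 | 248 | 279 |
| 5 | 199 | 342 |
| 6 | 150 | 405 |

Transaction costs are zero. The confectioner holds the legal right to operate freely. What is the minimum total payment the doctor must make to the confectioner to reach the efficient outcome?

£597

Left alone the confectioner would choose level 6 (marginal profit stays positive).
Efficient level: k* = 3 (marginal profit ≥ marginal vibration damage through 3).
The doctor must at least cover the confectioner's forgone profit from cutting 6→3: 248 + 199 + 150 = 597.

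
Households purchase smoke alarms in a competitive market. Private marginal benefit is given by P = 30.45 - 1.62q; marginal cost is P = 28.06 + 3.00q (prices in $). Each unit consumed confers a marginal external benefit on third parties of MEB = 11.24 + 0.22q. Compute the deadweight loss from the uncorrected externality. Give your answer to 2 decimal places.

Market equilibrium (private): 28.06 + 3.00q = 30.45 - 1.62q → q_m = 0.5173.
Social marginal benefit = demand + MEB = 41.69 - 1.40q.
Set SMB = MC: 41.69 - 1.40q = 28.06 + 3.00q → q* = 3.0977.
Between q* and q_m the wedge SMB − MC runs linearly from 0 to MEB(q_m), so the loss is a triangle.
DWL = ½ × 2.5804 × 11.3538 = 14.6487.

DWL = $14.65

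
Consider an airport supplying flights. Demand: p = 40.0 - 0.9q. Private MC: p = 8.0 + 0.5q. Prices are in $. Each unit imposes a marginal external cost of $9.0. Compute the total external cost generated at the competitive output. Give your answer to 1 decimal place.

Market equilibrium (private): 8.0 + 0.5q = 40.0 - 0.9q → q_m = 22.8571.
Total external cost = MEC × q_m = 9.0 × 22.8571 = 205.7139.

$205.7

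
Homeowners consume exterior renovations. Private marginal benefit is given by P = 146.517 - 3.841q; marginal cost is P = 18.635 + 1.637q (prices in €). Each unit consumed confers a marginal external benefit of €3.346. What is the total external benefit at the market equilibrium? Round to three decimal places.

€78.111

Market equilibrium (private): 18.635 + 1.637q = 146.517 - 3.841q → q_m = 23.3447.
Total external benefit = MEB × q_m = 3.346 × 23.3447 = 78.1114.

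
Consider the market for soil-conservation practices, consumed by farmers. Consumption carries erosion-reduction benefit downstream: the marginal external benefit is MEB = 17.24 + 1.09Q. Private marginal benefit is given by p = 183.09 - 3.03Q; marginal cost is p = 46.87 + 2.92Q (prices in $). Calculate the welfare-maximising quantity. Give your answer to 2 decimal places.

Q* = 31.58

Social marginal benefit = demand + MEB = 200.33 - 1.94Q.
Set SMB = MC: 200.33 - 1.94Q = 46.87 + 2.92Q → Q* = 31.5761.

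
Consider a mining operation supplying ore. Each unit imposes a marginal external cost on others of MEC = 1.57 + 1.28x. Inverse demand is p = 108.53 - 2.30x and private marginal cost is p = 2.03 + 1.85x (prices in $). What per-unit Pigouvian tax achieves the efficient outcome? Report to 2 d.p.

Social marginal cost = private MC + MEC = 3.60 + 3.13x.
Set SMC = demand: 3.60 + 3.13x = 108.53 - 2.30x → x* = 19.3241.
The Pigouvian tax equals MEC at x*: 1.57 + 1.28×19.3241 = 26.3048.

tax = $26.30 per unit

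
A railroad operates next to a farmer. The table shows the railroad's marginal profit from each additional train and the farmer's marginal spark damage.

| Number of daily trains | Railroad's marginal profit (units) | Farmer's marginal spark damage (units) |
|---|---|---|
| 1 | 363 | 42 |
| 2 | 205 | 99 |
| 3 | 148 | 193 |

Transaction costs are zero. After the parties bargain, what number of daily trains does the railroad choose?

Bargaining reaches the level where marginal profit last exceeds marginal spark damage.
That holds through level 2 (205 ≥ 99) but not at 3 (148 < 193).

2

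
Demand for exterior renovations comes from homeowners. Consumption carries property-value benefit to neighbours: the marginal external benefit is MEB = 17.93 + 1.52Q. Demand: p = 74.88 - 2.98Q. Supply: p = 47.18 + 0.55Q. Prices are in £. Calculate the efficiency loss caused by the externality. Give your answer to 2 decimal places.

Market equilibrium (private): 47.18 + 0.55Q = 74.88 - 2.98Q → Q_m = 7.8470.
Social marginal benefit = demand + MEB = 92.81 - 1.46Q.
Set SMB = MC: 92.81 - 1.46Q = 47.18 + 0.55Q → Q* = 22.7015.
The welfare-loss triangle has base |Q_m − Q*| and height MEB(Q_m) (the vertical gap between SMB and MC is zero at Q* and MEB at Q_m).
DWL = ½ × 14.8545 × 29.8575 = 221.7591.

DWL = £221.76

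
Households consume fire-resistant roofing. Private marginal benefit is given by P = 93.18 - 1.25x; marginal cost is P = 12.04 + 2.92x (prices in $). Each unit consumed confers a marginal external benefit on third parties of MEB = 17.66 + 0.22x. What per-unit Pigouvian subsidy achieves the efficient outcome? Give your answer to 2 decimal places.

subsidy = $23.16 per unit

Social marginal benefit = demand + MEB = 110.84 - 1.03x.
Set SMB = MC: 110.84 - 1.03x = 12.04 + 2.92x → x* = 25.0127.
The Pigouvian subsidy equals MEB at x*: 17.66 + 0.22×25.0127 = 23.1628.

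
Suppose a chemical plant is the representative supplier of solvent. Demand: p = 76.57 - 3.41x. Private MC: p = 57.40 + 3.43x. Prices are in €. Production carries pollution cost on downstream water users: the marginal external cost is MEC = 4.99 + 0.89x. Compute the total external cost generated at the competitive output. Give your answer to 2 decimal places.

Market equilibrium (private): 57.40 + 3.43x = 76.57 - 3.41x → x_m = 2.8026.
Total external cost = ∫₀^{x_m} (4.99 + 0.89x) dx = 4.99×2.8026 + ½×0.89×2.8026² = 17.4803.

€17.48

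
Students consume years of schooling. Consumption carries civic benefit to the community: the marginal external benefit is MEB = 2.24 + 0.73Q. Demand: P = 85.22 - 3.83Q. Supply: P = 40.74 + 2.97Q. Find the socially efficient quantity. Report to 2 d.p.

Social marginal benefit = demand + MEB = 87.46 - 3.10Q.
Set SMB = MC: 87.46 - 3.10Q = 40.74 + 2.97Q → Q* = 7.6969.

Q* = 7.70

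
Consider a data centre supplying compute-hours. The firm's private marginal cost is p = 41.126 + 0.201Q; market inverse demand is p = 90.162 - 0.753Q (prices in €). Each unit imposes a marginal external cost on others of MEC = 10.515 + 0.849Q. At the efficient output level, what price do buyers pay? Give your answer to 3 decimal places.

P = €74.074

Social marginal cost = private MC + MEC = 51.641 + 1.050Q.
Set SMC = demand: 51.641 + 1.050Q = 90.162 - 0.753Q → Q* = 21.3649.
Consumer price on the demand curve at Q*: 90.162 − 0.753×21.3649 = 74.0742.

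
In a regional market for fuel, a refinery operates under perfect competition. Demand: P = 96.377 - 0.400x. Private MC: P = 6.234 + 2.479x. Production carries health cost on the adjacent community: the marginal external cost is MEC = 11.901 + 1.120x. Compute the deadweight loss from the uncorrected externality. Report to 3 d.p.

DWL = 275.827

Market equilibrium (private): 6.234 + 2.479x = 96.377 - 0.400x → x_m = 31.3105.
Social marginal cost = private MC + MEC = 18.135 + 3.599x.
Set SMC = demand: 18.135 + 3.599x = 96.377 - 0.400x → x* = 19.5654.
Between x* and x_m the wedge SMC − demand runs linearly from 0 to MEC(x_m), so the loss is a triangle.
DWL = ½ × 11.7451 × 46.9688 = 275.8266.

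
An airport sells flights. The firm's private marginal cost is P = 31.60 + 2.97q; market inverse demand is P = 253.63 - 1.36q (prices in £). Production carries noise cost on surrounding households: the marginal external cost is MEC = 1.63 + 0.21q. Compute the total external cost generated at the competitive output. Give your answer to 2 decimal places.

£359.66

Market equilibrium (private): 31.60 + 2.97q = 253.63 - 1.36q → q_m = 51.2771.
Total external cost = ∫₀^{q_m} (1.63 + 0.21q) dq = 1.63×51.2771 + ½×0.21×51.2771² = 359.6625.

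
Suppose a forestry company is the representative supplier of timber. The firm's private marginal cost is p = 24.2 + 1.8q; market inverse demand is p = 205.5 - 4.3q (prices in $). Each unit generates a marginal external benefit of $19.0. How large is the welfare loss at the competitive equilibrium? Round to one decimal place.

Market equilibrium (private): 24.2 + 1.8q = 205.5 - 4.3q → q_m = 29.7213.
Social marginal cost = private MC − MEB = 5.2 + 1.8q.
Set SMC = demand: 5.2 + 1.8q = 205.5 - 4.3q → q* = 32.8361.
The loss is the area between SMC and demand from q* to q_m; with linear curves that's a triangle of height MEB(q_m).
DWL = ½ × 3.1148 × 19.0000 = 29.5906.

DWL = $29.6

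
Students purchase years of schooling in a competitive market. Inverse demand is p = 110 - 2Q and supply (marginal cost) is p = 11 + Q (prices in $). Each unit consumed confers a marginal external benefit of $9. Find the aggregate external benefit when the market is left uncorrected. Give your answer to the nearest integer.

Market equilibrium (private): 11 + Q = 110 - 2Q → Q_m = 33.0000.
Total external benefit = MEB × Q_m = 9 × 33.0000 = 297.0000.

$297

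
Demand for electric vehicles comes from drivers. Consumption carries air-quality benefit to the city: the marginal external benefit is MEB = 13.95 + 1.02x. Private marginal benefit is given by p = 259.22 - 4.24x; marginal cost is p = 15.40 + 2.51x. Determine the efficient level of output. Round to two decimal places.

Social marginal benefit = demand + MEB = 273.17 - 3.22x.
Set SMB = MC: 273.17 - 3.22x = 15.40 + 2.51x → x* = 44.9860.

x* = 44.99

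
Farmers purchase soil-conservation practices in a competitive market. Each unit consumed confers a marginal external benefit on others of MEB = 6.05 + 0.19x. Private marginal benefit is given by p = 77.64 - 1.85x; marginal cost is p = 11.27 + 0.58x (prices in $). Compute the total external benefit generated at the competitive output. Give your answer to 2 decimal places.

Market equilibrium (private): 11.27 + 0.58x = 77.64 - 1.85x → x_m = 27.3128.
Total external benefit = ∫₀^{x_m} (6.05 + 0.19x) dx = 6.05×27.3128 + ½×0.19×27.3128² = 236.1114.

$236.11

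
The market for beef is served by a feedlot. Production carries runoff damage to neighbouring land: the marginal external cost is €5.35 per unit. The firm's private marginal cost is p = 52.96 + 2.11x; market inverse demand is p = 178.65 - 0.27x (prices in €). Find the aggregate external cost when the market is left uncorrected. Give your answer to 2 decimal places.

€282.54

Market equilibrium (private): 52.96 + 2.11x = 178.65 - 0.27x → x_m = 52.8109.
Total external cost = MEC × x_m = 5.35 × 52.8109 = 282.5383.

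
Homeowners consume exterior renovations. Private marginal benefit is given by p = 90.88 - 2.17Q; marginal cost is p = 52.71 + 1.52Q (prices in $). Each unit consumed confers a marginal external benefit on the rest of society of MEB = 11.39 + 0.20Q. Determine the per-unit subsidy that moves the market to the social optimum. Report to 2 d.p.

subsidy = $14.23 per unit

Social marginal benefit = demand + MEB = 102.27 - 1.97Q.
Set SMB = MC: 102.27 - 1.97Q = 52.71 + 1.52Q → Q* = 14.2006.
The Pigouvian subsidy equals MEB at Q*: 11.39 + 0.20×14.2006 = 14.2301.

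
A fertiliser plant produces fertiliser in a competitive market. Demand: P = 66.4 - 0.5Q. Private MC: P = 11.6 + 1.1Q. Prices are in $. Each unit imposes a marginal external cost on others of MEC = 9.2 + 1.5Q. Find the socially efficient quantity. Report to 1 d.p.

Social marginal cost = private MC + MEC = 20.8 + 2.6Q.
Set SMC = demand: 20.8 + 2.6Q = 66.4 - 0.5Q → Q* = 14.7097.

Q* = 14.7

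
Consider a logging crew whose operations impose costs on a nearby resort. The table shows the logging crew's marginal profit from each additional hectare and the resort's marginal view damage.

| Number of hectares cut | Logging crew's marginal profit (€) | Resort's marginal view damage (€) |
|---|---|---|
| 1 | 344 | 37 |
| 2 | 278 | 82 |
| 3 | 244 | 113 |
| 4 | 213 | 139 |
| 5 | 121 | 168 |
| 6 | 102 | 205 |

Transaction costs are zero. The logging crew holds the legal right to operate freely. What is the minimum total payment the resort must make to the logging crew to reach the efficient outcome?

Left alone the logging crew would choose level 6 (marginal profit stays positive).
Efficient level: k* = 4 (marginal profit ≥ marginal view damage through 4).
The resort must at least cover the logging crew's forgone profit from cutting 6→4: 121 + 102 = 223.

€223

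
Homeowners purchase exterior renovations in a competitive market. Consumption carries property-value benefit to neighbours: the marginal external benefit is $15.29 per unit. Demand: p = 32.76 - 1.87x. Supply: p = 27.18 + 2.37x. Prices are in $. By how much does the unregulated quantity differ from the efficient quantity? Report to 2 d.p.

3.61 units

Market equilibrium (private): 27.18 + 2.37x = 32.76 - 1.87x → x_m = 1.3160.
Social marginal benefit = demand + MEB = 48.05 - 1.87x.
Set SMB = MC: 48.05 - 1.87x = 27.18 + 2.37x → x* = 4.9222.
Gap = |1.3160 − 4.9222| = 3.6062.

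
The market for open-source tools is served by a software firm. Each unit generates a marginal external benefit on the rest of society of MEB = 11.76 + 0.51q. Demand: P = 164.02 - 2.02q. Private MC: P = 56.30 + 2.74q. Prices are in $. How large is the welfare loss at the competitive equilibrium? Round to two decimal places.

Market equilibrium (private): 56.30 + 2.74q = 164.02 - 2.02q → q_m = 22.6303.
Social marginal cost = private MC − MEB = 44.54 + 2.23q.
Set SMC = demand: 44.54 + 2.23q = 164.02 - 2.02q → q* = 28.1129.
Between q* and q_m the wedge demand − SMC runs linearly from 0 to MEB(q_m), so the loss is a triangle.
DWL = ½ × 5.4826 × 23.3014 = 63.8761.

DWL = $63.88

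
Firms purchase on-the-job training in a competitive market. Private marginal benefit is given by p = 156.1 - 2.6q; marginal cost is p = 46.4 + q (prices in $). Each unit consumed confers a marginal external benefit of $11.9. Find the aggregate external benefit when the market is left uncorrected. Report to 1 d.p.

Market equilibrium (private): 46.4 + q = 156.1 - 2.6q → q_m = 30.4722.
Total external benefit = MEB × q_m = 11.9 × 30.4722 = 362.6192.

$362.6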